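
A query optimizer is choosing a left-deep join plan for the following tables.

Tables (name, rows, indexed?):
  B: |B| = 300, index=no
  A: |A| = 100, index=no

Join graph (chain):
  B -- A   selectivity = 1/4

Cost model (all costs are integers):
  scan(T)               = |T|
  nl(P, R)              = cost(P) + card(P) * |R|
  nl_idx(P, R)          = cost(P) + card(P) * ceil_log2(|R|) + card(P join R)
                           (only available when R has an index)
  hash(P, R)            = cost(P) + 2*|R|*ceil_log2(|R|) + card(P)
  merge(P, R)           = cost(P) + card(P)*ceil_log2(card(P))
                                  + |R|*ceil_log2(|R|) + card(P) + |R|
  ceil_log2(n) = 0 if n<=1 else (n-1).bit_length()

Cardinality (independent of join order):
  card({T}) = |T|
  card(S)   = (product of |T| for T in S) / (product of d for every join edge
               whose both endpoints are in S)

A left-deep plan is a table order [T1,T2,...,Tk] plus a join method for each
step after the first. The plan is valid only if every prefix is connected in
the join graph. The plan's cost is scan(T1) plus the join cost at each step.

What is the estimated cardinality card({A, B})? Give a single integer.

Tables in S: A(100), B(300)
Edges inside S: B-A(d=4)
numerator = 100 * 300 = 30000
denominator = 4 = 4
card(S) = 30000 / 4 = 7500

7500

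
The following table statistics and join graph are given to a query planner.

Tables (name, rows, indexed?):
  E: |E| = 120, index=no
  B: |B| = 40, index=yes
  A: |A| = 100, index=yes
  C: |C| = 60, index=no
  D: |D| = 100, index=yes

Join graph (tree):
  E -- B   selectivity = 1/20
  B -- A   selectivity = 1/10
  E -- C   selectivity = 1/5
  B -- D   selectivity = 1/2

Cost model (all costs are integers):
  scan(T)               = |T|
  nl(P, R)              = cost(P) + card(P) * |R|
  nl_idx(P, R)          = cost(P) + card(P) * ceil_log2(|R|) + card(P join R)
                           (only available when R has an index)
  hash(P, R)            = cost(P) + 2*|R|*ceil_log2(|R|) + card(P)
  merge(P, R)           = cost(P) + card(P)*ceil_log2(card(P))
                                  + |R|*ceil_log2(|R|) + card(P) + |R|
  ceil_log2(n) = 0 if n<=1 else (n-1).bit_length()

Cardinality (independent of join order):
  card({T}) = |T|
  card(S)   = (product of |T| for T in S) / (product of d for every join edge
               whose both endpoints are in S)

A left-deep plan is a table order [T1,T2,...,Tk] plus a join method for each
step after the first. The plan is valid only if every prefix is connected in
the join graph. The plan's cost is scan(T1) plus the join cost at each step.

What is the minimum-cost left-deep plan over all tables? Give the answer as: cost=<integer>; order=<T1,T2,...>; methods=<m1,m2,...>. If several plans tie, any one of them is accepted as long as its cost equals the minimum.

Selinger DP (subsets sized 1..n):
  {E}: scan cost=120, card=120
  {B}: scan cost=40, card=40
  {A}: scan cost=100, card=100
  {C}: scan cost=60, card=60
  {D}: scan cost=100, card=100
  {BE}: card=240; try (B,hash)→720, (B,nl_idx)→1080, (E,merge)→1280, (B,merge)→1360, (E,hash)→1760, (E,nl)→4840 …(+1); best=720 via (B,hash)
  {CE}: card=1440; try (C,hash)→960, (E,merge)→1440, (C,merge)→1500, (E,hash)→1800, (E,nl)→7260, (C,nl)→7320; best=960 via (C,hash)
  {AB}: card=400; try (B,hash)→680, (A,nl_idx)→720, (B,nl_idx)→1100, (A,merge)→1120, (B,merge)→1180, (A,hash)→1480 …(+2); best=680 via (B,hash)
  {BD}: card=2000; try (B,hash)→680, (D,merge)→1120, (B,merge)→1180, (D,hash)→1480, (D,nl_idx)→2320, (B,nl_idx)→2700 …(+2); best=680 via (B,hash)
  {ABE}: card=2400; try (A,hash)→2360, (E,hash)→2760, (A,merge)→3680, (A,nl_idx)→4800, (E,merge)→5640, (A,nl)→24720 …(+1); best=2360 via (A,hash)
  {BCE}: card=2880; try (C,hash)→1680, (B,hash)→2880, (C,merge)→3300, (B,nl_idx)→12480, (C,nl)→15120, (B,merge)→18520 …(+1); best=1680 via (C,hash)
  {BDE}: card=12000; try (D,hash)→2360, (D,merge)→3680, (E,hash)→4360, (D,nl_idx)→14400, (D,nl)→24720, (E,merge)→25640 …(+1); best=2360 via (D,hash)
  {ABD}: card=20000; try (D,hash)→2480, (A,hash)→4080, (D,merge)→5480, (D,nl_idx)→23480, (A,merge)→25480, (A,nl_idx)→34680 …(+2); best=2480 via (D,hash)
  {ABCE}: card=28800; try (C,hash)→5480, (A,hash)→5960, (C,merge)→33980, (A,merge)→39920, (A,nl_idx)→50640, (C,nl)→146360 …(+1); best=5480 via (C,hash)
  {ABDE}: card=120000; try (D,hash)→6160, (A,hash)→15760, (E,hash)→24160, (D,merge)→34360, (D,nl_idx)→139160, (A,merge)→183160 …(+5); best=6160 via (D,hash)
  {BCDE}: card=144000; try (D,hash)→5960, (C,hash)→15080, (D,merge)→39920, (D,nl_idx)→165840, (C,merge)→182780, (D,nl)→289680 …(+1); best=5960 via (D,hash)
  {ABCDE}: card=1440000; try (D,hash)→35680, (C,hash)→126880, (A,hash)→151360, (D,merge)→467080, (D,nl_idx)→1647080, (C,merge)→2166580 …(+5); best=35680 via (D,hash)

cost=35680; order=E,B,A,C,D; methods=hash,hash,hash,hash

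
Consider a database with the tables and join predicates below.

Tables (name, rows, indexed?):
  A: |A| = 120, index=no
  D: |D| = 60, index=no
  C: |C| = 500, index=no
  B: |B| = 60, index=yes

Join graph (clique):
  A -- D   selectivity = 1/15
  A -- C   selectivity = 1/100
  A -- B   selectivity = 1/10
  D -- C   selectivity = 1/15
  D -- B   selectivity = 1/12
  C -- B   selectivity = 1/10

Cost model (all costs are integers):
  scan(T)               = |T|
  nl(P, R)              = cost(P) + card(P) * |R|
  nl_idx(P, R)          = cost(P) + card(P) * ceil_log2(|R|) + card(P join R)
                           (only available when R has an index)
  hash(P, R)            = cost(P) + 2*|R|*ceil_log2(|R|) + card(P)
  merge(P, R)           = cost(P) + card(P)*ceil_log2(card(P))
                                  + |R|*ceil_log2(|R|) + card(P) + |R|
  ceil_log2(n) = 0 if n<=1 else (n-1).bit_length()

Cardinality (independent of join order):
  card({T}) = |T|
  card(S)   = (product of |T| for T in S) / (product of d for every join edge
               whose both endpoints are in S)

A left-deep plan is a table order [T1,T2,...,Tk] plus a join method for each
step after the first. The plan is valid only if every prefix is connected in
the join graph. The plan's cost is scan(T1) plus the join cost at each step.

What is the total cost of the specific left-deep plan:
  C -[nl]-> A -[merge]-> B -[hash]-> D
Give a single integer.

step 1: scan C: cost=500, card=500
step 2: join A via nl
    card(P join A) = 500*120/(100) = 600
    cost = 500 + 500*120 = 60500
step 3: join B via merge
    card(P join B) = 600*60/(10*10) = 360
    cost = 60500 + 600*10 + 60*6 + 600 + 60 = 67520
step 4: join D via hash
    card(P join D) = 360*60/(15*15*12) = 8
    cost = 67520 + 2*60*6 + 360 = 68600

68600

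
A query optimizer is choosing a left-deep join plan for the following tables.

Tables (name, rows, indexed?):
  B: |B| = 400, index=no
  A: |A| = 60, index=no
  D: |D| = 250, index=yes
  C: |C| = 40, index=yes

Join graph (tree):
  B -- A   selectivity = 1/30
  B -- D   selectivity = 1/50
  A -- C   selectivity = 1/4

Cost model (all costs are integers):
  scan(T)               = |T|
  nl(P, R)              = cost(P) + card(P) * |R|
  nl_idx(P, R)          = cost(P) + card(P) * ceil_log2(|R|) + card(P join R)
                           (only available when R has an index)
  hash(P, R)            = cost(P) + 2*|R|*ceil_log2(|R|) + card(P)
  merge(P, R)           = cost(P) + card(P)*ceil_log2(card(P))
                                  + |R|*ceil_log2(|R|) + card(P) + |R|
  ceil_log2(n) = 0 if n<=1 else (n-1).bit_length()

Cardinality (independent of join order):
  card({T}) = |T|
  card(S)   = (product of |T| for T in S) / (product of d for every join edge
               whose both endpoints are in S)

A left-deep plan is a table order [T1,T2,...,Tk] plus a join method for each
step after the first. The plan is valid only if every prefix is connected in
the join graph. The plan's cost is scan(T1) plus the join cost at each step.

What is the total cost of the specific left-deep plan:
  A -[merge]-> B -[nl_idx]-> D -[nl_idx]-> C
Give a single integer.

step 1: scan A: cost=60, card=60
step 2: join B via merge
    card(P join B) = 60*400/(30) = 800
    cost = 60 + 60*6 + 400*9 + 60 + 400 = 4480
step 3: join D via nl_idx
    card(P join D) = 800*250/(50) = 4000
    cost = 4480 + 800*8 + 4000 = 14880
step 4: join C via nl_idx
    card(P join C) = 4000*40/(4) = 40000
    cost = 14880 + 4000*6 + 40000 = 78880

78880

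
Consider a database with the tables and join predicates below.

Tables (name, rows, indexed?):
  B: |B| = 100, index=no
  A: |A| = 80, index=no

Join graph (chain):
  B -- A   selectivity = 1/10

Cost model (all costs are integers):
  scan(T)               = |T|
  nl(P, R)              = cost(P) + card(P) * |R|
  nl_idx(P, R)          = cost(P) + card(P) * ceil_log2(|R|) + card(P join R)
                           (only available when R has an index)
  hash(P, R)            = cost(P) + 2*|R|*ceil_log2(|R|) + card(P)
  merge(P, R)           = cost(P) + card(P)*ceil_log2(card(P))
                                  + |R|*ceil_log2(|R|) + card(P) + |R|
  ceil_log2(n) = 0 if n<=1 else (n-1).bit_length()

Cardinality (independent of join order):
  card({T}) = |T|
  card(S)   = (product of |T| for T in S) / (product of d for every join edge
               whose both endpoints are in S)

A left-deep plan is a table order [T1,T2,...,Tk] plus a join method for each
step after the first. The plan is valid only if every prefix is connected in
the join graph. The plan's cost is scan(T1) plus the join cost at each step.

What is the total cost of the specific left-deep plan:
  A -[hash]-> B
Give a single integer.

step 1: scan A: cost=80, card=80
step 2: join B via hash
    card(P join B) = 80*100/(10) = 800
    cost = 80 + 2*100*7 + 80 = 1560

1560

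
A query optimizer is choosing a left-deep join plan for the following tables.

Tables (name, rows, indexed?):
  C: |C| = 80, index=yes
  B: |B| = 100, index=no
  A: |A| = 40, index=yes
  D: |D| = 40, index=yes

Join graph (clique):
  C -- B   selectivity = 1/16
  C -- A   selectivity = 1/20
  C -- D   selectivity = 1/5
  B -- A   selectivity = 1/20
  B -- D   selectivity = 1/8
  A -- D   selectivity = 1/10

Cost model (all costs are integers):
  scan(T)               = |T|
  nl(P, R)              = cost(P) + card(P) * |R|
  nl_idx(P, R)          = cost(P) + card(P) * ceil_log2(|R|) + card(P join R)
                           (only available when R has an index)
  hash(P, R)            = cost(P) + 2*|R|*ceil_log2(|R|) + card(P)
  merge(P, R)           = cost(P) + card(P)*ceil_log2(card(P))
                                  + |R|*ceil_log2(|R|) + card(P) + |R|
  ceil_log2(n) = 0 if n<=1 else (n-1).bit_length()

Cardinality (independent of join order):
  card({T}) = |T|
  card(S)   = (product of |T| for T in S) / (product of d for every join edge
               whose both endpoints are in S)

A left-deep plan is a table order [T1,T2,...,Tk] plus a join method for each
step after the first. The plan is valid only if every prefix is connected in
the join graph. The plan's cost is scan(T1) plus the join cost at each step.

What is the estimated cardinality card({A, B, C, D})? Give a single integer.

5

Tables in S: A(40), B(100), C(80), D(40)
Edges inside S: C-B(d=16), C-A(d=20), C-D(d=5), B-A(d=20), B-D(d=8), A-D(d=10)
numerator = 40 * 100 * 80 * 40 = 12800000
denominator = 16 * 20 * 5 * 20 * 8 * 10 = 2560000
card(S) = 12800000 / 2560000 = 5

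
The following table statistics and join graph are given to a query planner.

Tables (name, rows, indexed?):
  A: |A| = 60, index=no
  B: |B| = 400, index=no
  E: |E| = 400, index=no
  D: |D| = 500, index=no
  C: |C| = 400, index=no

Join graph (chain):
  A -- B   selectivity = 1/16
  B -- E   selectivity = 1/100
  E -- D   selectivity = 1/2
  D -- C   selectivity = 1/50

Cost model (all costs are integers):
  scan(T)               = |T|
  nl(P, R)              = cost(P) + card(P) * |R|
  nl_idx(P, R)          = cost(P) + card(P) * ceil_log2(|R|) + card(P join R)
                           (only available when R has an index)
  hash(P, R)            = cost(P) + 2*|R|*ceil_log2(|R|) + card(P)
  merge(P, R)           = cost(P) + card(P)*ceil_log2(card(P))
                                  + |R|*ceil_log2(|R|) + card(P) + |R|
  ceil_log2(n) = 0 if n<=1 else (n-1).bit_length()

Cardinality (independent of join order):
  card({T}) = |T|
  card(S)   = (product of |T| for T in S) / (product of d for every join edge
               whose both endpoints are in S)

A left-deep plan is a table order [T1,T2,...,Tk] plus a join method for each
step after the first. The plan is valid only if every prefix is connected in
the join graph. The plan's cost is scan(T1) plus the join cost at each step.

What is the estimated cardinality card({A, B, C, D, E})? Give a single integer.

12000000

Tables in S: A(60), B(400), C(400), D(500), E(400)
Edges inside S: A-B(d=16), B-E(d=100), E-D(d=2), D-C(d=50)
numerator = 60 * 400 * 400 * 500 * 400 = 1920000000000
denominator = 16 * 100 * 2 * 50 = 160000
card(S) = 1920000000000 / 160000 = 12000000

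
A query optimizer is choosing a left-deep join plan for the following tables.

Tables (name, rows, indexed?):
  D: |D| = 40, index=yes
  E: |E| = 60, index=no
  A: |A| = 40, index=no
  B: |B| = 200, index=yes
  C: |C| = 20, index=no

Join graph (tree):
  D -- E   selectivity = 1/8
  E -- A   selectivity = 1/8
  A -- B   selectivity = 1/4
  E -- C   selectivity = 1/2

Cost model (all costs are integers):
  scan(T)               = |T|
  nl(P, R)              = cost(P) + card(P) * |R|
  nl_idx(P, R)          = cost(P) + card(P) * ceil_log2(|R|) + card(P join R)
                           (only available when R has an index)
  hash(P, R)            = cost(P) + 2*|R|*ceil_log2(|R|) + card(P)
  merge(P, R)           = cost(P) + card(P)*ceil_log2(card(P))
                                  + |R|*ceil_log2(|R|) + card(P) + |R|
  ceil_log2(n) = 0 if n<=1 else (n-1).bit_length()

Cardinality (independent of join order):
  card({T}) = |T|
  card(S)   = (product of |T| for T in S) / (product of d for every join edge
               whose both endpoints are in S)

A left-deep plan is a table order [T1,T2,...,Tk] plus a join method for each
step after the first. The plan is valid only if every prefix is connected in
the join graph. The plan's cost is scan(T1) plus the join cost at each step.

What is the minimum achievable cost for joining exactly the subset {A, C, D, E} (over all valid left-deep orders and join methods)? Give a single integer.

Selinger DP over subsets of {A,C,D,E}:
  {D}: scan cost=40, card=40
  {E}: scan cost=60, card=60
  {A}: scan cost=40, card=40
  {C}: scan cost=20, card=20
  {DE}: card=300; try (D,hash)→600, (D,nl_idx)→720, (E,merge)→740, (D,merge)→760, (E,hash)→800, (E,nl)→2440 …(+1); best=600 via (D,hash)
  {AE}: card=300; try (A,hash)→600, (E,merge)→740, (A,merge)→760, (E,hash)→800, (E,nl)→2440, (A,nl)→2460; best=600 via (A,hash)
  {CE}: card=600; try (C,hash)→320, (E,merge)→560, (C,merge)→600, (E,hash)→760, (E,nl)→1220, (C,nl)→1260; best=320 via (C,hash)
  {ADE}: card=1500; try (D,hash)→1380, (A,hash)→1380, (D,merge)→3880, (A,merge)→3880, (D,nl_idx)→3900, (D,nl)→12600 …(+1); best=1380 via (D,hash)
  {CDE}: card=3000; try (C,hash)→1100, (D,hash)→1400, (C,merge)→3720, (C,nl)→6600, (D,nl_idx)→6920, (D,merge)→7200 …(+1); best=1100 via (C,hash)
  {ACE}: card=3000; try (C,hash)→1100, (A,hash)→1400, (C,merge)→3720, (C,nl)→6600, (A,merge)→7200, (A,nl)→24320; best=1100 via (C,hash)
  {ACDE}: card=15000; try (C,hash)→3080, (D,hash)→4580, (A,hash)→4580, (C,merge)→19500, (C,nl)→31380, (D,nl_idx)→34100 …(+4); best=3080 via (C,hash)

3080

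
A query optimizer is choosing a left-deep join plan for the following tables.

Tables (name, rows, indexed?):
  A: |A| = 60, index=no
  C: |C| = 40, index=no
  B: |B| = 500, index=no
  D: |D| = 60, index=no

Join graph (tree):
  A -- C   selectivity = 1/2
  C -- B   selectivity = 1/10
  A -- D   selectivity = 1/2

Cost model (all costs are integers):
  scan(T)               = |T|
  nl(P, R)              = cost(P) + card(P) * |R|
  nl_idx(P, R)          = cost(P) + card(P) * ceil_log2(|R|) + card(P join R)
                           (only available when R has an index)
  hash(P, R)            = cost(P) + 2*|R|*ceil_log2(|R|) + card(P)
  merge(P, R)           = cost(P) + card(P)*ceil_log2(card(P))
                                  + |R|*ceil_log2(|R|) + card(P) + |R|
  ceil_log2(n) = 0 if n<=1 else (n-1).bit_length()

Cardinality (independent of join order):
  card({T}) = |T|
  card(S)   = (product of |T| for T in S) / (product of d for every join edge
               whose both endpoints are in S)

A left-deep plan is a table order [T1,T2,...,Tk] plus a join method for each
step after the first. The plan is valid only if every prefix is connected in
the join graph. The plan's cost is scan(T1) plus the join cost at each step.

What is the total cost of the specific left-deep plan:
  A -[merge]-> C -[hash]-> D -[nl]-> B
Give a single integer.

18002680

step 1: scan A: cost=60, card=60
step 2: join C via merge
    card(P join C) = 60*40/(2) = 1200
    cost = 60 + 60*6 + 40*6 + 60 + 40 = 760
step 3: join D via hash
    card(P join D) = 1200*60/(2) = 36000
    cost = 760 + 2*60*6 + 1200 = 2680
step 4: join B via nl
    card(P join B) = 36000*500/(10) = 1800000
    cost = 2680 + 36000*500 = 18002680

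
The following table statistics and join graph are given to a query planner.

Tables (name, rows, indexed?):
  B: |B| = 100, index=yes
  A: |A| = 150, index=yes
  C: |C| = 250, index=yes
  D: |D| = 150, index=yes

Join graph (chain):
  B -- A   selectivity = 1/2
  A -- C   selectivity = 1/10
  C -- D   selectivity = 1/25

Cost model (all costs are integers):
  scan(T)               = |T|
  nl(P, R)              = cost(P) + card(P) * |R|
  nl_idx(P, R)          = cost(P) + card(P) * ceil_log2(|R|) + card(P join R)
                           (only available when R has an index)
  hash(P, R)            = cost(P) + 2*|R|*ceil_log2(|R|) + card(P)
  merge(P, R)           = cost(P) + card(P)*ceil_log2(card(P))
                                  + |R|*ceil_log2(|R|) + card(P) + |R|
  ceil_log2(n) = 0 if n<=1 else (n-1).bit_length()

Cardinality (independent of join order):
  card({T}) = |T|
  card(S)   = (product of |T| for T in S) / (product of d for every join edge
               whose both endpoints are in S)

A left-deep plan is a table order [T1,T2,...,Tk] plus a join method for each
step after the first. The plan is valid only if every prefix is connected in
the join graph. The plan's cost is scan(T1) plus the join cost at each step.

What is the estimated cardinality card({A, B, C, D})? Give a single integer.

1125000

Tables in S: A(150), B(100), C(250), D(150)
Edges inside S: B-A(d=2), A-C(d=10), C-D(d=25)
numerator = 150 * 100 * 250 * 150 = 562500000
denominator = 2 * 10 * 25 = 500
card(S) = 562500000 / 500 = 1125000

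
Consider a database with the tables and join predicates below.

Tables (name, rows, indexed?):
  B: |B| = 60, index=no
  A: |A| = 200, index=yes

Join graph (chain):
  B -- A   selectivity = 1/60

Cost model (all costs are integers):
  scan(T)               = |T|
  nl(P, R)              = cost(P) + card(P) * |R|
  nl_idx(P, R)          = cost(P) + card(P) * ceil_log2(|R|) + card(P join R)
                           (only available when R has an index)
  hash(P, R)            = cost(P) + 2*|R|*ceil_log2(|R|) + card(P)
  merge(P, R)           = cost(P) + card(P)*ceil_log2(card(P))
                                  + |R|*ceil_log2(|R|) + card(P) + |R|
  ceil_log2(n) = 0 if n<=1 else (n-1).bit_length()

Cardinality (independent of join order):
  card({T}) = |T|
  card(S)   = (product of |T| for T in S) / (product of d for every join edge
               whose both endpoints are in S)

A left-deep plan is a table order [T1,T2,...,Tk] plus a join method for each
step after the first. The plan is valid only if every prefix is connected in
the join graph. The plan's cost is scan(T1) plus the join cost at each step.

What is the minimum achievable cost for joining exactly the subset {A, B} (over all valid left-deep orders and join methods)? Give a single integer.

Selinger DP over subsets of {A,B}:
  {B}: scan cost=60, card=60
  {A}: scan cost=200, card=200
  {AB}: card=200; try (A,nl_idx)→740, (B,hash)→1120, (A,merge)→2280, (B,merge)→2420, (A,hash)→3320, (A,nl)→12060 …(+1); best=740 via (A,nl_idx)

740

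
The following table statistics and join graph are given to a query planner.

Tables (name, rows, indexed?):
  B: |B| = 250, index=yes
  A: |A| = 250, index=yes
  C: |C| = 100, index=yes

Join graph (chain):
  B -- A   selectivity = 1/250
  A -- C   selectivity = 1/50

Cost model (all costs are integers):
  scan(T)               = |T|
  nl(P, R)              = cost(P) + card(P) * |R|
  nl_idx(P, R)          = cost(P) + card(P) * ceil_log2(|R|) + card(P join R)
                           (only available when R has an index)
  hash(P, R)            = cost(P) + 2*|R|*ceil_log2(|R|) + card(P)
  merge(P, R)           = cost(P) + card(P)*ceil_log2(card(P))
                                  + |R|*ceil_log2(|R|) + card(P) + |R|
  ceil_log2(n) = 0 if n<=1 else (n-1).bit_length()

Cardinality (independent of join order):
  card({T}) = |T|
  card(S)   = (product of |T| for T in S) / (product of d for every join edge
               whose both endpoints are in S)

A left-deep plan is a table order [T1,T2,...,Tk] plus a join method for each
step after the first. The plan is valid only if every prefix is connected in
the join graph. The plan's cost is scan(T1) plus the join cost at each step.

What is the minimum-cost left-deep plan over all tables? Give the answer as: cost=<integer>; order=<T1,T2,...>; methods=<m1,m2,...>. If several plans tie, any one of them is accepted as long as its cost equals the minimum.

cost=4150; order=A,B,C; methods=nl_idx,hash

Selinger DP (subsets sized 1..n):
  {B}: scan cost=250, card=250
  {A}: scan cost=250, card=250
  {C}: scan cost=100, card=100
  {AB}: card=250; try (B,nl_idx)→2500, (A,nl_idx)→2500, (B,hash)→4500, (A,hash)→4500, (B,merge)→4750, (A,merge)→4750 …(+2); best=2500 via (B,nl_idx)
  {AC}: card=500; try (A,nl_idx)→1400, (C,hash)→1900, (C,nl_idx)→2500, (A,merge)→3150, (C,merge)→3300, (A,hash)→4200 …(+2); best=1400 via (A,nl_idx)
  {ABC}: card=500; try (C,hash)→4150, (C,nl_idx)→4750, (C,merge)→5550, (B,hash)→5900, (B,nl_idx)→5900, (B,merge)→8650 …(+2); best=4150 via (C,hash)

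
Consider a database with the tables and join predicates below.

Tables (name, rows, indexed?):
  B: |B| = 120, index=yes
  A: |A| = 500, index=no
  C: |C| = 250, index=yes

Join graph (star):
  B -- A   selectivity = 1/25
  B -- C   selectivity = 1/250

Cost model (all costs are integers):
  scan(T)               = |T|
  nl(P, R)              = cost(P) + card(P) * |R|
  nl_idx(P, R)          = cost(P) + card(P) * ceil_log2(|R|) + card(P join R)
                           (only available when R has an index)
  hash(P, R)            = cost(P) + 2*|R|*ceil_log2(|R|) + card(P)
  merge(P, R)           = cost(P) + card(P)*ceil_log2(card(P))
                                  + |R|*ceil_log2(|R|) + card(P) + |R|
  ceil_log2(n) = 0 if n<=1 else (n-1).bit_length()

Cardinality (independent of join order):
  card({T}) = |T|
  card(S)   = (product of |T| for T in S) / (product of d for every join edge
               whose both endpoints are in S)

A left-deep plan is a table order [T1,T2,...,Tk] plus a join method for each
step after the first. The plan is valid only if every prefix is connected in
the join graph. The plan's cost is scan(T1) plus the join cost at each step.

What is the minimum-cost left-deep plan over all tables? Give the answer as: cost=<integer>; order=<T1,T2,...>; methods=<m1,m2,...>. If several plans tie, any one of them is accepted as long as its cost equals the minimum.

cost=7160; order=B,C,A; methods=nl_idx,merge

Selinger DP (subsets sized 1..n):
  {B}: scan cost=120, card=120
  {A}: scan cost=500, card=500
  {C}: scan cost=250, card=250
  {AB}: card=2400; try (B,hash)→2680, (A,merge)→6080, (B,nl_idx)→6400, (B,merge)→6460, (A,hash)→9240, (A,nl)→60120 …(+1); best=2680 via (B,hash)
  {BC}: card=120; try (C,nl_idx)→1200, (B,nl_idx)→2120, (B,hash)→2180, (C,merge)→3330, (B,merge)→3460, (C,hash)→4240 …(+2); best=1200 via (C,nl_idx)
  {ABC}: card=2400; try (A,merge)→7160, (C,hash)→9080, (A,hash)→10320, (C,nl_idx)→24280, (C,merge)→36130, (A,nl)→61200 …(+1); best=7160 via (A,merge)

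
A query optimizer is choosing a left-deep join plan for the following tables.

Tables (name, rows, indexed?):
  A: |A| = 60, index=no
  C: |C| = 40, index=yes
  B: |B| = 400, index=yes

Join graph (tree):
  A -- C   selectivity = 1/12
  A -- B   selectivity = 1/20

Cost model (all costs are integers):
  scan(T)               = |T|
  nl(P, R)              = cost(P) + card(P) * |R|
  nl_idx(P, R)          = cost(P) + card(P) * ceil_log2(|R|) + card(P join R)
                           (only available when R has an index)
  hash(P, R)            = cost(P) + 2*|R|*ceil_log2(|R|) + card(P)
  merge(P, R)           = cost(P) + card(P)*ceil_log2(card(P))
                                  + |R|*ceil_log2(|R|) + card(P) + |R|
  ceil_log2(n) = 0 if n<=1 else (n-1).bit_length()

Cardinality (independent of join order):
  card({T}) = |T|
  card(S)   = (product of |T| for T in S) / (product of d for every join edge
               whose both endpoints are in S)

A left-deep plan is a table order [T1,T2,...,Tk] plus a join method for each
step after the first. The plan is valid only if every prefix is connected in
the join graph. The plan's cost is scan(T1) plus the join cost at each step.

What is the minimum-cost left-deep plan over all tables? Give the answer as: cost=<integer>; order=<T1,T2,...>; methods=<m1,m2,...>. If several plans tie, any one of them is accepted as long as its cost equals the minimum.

Selinger DP (subsets sized 1..n):
  {A}: scan cost=60, card=60
  {C}: scan cost=40, card=40
  {B}: scan cost=400, card=400
  {AC}: card=200; try (C,hash)→600, (C,nl_idx)→620, (A,merge)→740, (C,merge)→760, (A,hash)→800, (A,nl)→2440 …(+1); best=600 via (C,hash)
  {AB}: card=1200; try (A,hash)→1520, (B,nl_idx)→1800, (B,merge)→4480, (A,merge)→4820, (B,hash)→7320, (B,nl)→24060 …(+1); best=1520 via (A,hash)
  {ABC}: card=4000; try (C,hash)→3200, (B,merge)→6400, (B,nl_idx)→6400, (B,hash)→8000, (C,nl_idx)→12720, (C,merge)→16200 …(+2); best=3200 via (C,hash)

cost=3200; order=B,A,C; methods=hash,hash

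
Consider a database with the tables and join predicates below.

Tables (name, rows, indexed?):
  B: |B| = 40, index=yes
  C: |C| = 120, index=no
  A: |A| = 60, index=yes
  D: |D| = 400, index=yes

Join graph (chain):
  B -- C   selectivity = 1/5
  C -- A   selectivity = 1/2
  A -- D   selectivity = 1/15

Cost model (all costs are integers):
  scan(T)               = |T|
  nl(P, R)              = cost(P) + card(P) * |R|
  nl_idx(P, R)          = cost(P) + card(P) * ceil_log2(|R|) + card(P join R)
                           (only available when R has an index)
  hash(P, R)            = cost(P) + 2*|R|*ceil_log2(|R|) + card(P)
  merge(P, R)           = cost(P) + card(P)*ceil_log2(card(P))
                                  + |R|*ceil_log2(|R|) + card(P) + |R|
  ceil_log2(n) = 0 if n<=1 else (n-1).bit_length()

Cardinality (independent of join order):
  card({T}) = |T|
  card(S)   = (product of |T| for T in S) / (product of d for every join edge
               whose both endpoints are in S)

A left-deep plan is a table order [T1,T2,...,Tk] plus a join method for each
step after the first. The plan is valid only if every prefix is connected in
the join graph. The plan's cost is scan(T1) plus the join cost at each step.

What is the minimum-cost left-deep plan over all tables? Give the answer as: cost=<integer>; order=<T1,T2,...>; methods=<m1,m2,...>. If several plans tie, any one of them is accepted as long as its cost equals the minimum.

cost=38400; order=C,B,A,D; methods=hash,hash,hash

Selinger DP (subsets sized 1..n):
  {B}: scan cost=40, card=40
  {C}: scan cost=120, card=120
  {A}: scan cost=60, card=60
  {D}: scan cost=400, card=400
  {BC}: card=960; try (B,hash)→720, (C,merge)→1280, (B,merge)→1360, (C,hash)→1760, (B,nl_idx)→1800, (C,nl)→4840 …(+1); best=720 via (B,hash)
  {AC}: card=3600; try (A,hash)→960, (C,merge)→1440, (A,merge)→1500, (C,hash)→1800, (A,nl_idx)→4440, (C,nl)→7260 …(+1); best=960 via (A,hash)
  {AD}: card=1600; try (A,hash)→1520, (D,nl_idx)→2200, (A,nl_idx)→4400, (D,merge)→4480, (A,merge)→4820, (D,hash)→7320 …(+2); best=1520 via (A,hash)
  {ABC}: card=28800; try (A,hash)→2400, (B,hash)→5040, (A,merge)→11700, (A,nl_idx)→35280, (B,merge)→48040, (B,nl_idx)→51360 …(+2); best=2400 via (A,hash)
  {ACD}: card=96000; try (C,hash)→4800, (D,hash)→11760, (C,merge)→21680, (D,merge)→51760, (D,nl_idx)→129360, (C,nl)→193520 …(+1); best=4800 via (C,hash)
  {ABCD}: card=768000; try (D,hash)→38400, (B,hash)→101280, (D,merge)→467200, (D,nl_idx)→1029600, (B,nl_idx)→1348800, (B,merge)→1733080 …(+2); best=38400 via (D,hash)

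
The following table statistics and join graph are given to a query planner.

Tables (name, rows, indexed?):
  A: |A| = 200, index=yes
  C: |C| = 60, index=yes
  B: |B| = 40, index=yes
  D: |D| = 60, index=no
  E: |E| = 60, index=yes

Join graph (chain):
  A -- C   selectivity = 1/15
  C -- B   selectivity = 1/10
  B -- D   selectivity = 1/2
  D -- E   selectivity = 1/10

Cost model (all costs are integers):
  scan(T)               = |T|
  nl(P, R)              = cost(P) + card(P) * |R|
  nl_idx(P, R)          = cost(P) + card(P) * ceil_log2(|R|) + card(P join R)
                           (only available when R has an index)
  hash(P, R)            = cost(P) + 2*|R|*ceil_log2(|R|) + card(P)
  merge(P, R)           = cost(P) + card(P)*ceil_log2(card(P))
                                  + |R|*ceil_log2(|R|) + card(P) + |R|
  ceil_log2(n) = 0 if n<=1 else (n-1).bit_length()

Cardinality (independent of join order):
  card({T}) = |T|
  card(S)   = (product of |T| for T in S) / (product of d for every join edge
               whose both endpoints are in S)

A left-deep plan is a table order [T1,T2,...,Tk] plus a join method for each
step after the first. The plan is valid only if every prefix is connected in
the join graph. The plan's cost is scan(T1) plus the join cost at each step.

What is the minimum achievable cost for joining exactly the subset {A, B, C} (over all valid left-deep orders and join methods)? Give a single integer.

2400

Selinger DP over subsets of {A,B,C}:
  {A}: scan cost=200, card=200
  {C}: scan cost=60, card=60
  {B}: scan cost=40, card=40
  {AC}: card=800; try (C,hash)→1120, (A,nl_idx)→1340, (C,nl_idx)→2200, (A,merge)→2280, (C,merge)→2420, (A,hash)→3320 …(+2); best=1120 via (C,hash)
  {BC}: card=240; try (C,nl_idx)→520, (B,hash)→600, (B,nl_idx)→660, (C,merge)→740, (B,merge)→760, (C,hash)→800 …(+2); best=520 via (C,nl_idx)
  {ABC}: card=3200; try (B,hash)→2400, (A,hash)→3960, (A,merge)→4480, (A,nl_idx)→5640, (B,nl_idx)→9120, (B,merge)→10200 …(+2); best=2400 via (B,hash)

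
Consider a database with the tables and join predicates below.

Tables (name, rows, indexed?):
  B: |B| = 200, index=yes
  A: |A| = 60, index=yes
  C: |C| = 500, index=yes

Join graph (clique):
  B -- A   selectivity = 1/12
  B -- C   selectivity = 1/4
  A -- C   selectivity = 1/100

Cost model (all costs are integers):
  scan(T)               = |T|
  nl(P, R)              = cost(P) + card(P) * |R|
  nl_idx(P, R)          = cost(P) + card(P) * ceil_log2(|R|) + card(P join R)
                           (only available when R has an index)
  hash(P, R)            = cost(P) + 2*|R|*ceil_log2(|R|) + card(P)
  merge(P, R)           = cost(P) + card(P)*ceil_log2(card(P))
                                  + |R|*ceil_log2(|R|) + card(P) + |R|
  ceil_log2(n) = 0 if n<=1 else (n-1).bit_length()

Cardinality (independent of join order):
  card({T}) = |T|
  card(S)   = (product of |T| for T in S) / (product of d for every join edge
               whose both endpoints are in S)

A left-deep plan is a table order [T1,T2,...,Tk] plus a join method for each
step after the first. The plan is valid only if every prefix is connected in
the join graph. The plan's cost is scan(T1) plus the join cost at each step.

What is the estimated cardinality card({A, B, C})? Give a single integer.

Tables in S: A(60), B(200), C(500)
Edges inside S: B-A(d=12), B-C(d=4), A-C(d=100)
numerator = 60 * 200 * 500 = 6000000
denominator = 12 * 4 * 100 = 4800
card(S) = 6000000 / 4800 = 1250

1250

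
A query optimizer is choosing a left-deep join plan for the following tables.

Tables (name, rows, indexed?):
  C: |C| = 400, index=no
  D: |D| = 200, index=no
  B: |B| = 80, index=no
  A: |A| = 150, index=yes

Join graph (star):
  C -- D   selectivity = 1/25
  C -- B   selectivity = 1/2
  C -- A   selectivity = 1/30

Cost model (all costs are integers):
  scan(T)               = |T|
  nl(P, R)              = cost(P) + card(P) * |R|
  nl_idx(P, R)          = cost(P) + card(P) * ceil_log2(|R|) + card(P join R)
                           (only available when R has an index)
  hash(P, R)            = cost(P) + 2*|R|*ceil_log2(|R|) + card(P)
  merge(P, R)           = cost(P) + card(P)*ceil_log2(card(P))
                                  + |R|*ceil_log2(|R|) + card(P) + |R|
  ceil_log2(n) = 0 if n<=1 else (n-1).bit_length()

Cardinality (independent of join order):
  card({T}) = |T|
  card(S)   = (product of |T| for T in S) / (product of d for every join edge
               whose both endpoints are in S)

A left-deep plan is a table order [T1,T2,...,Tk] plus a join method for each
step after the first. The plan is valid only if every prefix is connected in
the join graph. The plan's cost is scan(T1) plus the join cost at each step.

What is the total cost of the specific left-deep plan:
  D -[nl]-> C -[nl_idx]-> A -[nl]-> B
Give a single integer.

1401800

step 1: scan D: cost=200, card=200
step 2: join C via nl
    card(P join C) = 200*400/(25) = 3200
    cost = 200 + 200*400 = 80200
step 3: join A via nl_idx
    card(P join A) = 3200*150/(30) = 16000
    cost = 80200 + 3200*8 + 16000 = 121800
step 4: join B via nl
    card(P join B) = 16000*80/(2) = 640000
    cost = 121800 + 16000*80 = 1401800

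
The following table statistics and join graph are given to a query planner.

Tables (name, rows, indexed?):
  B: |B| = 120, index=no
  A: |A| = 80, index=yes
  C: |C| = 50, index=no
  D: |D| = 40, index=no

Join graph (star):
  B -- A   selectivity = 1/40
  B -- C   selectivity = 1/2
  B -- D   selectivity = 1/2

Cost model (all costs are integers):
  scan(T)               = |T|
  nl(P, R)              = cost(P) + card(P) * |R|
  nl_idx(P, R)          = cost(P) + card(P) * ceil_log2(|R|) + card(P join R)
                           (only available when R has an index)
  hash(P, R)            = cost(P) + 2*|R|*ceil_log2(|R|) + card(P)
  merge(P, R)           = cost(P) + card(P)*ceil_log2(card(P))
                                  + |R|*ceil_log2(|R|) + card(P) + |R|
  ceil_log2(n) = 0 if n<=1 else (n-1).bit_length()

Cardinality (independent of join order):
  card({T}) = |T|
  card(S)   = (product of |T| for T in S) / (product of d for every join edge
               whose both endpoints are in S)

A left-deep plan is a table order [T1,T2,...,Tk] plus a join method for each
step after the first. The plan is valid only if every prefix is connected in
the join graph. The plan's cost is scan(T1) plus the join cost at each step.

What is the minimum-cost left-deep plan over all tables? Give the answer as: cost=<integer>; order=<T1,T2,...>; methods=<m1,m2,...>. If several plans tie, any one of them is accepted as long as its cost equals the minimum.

cost=7320; order=B,A,D,C; methods=nl_idx,hash,hash

Selinger DP (subsets sized 1..n):
  {B}: scan cost=120, card=120
  {A}: scan cost=80, card=80
  {C}: scan cost=50, card=50
  {D}: scan cost=40, card=40
  {AB}: card=240; try (A,nl_idx)→1200, (A,hash)→1360, (B,merge)→1680, (A,merge)→1720, (B,hash)→1840, (B,nl)→9680 …(+1); best=1200 via (A,nl_idx)
  {BC}: card=3000; try (C,hash)→840, (B,merge)→1360, (C,merge)→1430, (B,hash)→1780, (B,nl)→6050, (C,nl)→6120; best=840 via (C,hash)
  {BD}: card=2400; try (D,hash)→720, (B,merge)→1280, (D,merge)→1360, (B,hash)→1760, (B,nl)→4840, (D,nl)→4920; best=720 via (D,hash)
  {ABC}: card=6000; try (C,hash)→2040, (C,merge)→3710, (A,hash)→4960, (C,nl)→13200, (A,nl_idx)→27840, (A,merge)→40480 …(+1); best=2040 via (C,hash)
  {ABD}: card=4800; try (D,hash)→1920, (D,merge)→3640, (A,hash)→4240, (D,nl)→10800, (A,nl_idx)→22320, (A,merge)→32560 …(+1); best=1920 via (D,hash)
  {BCD}: card=60000; try (C,hash)→3720, (D,hash)→4320, (C,merge)→32270, (D,merge)→40120, (C,nl)→120720, (D,nl)→120840; best=3720 via (C,hash)
  {ABCD}: card=120000; try (C,hash)→7320, (D,hash)→8520, (A,hash)→64840, (C,merge)→69470, (D,merge)→86320, (C,nl)→241920 …(+4); best=7320 via (C,hash)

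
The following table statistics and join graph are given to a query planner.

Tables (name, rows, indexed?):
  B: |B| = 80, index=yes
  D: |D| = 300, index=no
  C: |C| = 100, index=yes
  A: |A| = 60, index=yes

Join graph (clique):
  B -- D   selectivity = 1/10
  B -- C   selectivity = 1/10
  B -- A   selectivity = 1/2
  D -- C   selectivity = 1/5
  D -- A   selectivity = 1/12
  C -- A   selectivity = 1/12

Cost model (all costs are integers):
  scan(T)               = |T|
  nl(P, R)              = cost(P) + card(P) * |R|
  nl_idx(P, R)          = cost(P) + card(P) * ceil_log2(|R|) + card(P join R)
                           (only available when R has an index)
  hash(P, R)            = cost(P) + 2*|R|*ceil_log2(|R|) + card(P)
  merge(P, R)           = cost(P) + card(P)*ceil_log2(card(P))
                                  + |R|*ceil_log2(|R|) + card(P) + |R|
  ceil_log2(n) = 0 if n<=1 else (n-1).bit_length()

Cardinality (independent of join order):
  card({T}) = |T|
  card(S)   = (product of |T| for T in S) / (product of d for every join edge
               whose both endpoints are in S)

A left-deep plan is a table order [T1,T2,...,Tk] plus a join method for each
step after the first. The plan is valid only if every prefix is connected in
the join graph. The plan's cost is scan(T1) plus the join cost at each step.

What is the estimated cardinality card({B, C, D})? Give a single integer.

Tables in S: B(80), C(100), D(300)
Edges inside S: B-D(d=10), B-C(d=10), D-C(d=5)
numerator = 80 * 100 * 300 = 2400000
denominator = 10 * 10 * 5 = 500
card(S) = 2400000 / 500 = 4800

4800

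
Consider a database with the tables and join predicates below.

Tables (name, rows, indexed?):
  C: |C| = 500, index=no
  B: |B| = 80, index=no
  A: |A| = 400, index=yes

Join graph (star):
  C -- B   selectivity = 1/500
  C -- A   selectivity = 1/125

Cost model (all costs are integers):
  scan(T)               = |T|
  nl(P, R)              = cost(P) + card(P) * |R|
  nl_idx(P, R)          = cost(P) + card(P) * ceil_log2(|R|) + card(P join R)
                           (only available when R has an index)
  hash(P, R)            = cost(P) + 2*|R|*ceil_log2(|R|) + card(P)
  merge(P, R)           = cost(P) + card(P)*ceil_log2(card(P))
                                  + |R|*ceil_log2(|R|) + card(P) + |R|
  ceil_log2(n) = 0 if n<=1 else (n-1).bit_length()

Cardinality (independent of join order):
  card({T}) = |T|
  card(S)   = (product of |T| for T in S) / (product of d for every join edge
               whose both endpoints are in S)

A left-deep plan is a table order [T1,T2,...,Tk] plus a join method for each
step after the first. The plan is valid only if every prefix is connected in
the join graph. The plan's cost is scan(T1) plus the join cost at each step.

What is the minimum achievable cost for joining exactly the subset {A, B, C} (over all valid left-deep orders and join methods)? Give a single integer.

3096

Selinger DP over subsets of {A,B,C}:
  {C}: scan cost=500, card=500
  {B}: scan cost=80, card=80
  {A}: scan cost=400, card=400
  {BC}: card=80; try (B,hash)→2120, (C,merge)→5720, (B,merge)→6140, (C,hash)→9160, (C,nl)→40080, (B,nl)→40500; best=2120 via (B,hash)
  {AC}: card=1600; try (A,nl_idx)→6600, (A,hash)→8200, (C,merge)→9400, (A,merge)→9500, (C,hash)→9800, (C,nl)→200400 …(+1); best=6600 via (A,nl_idx)
  {ABC}: card=256; try (A,nl_idx)→3096, (A,merge)→6760, (B,hash)→9320, (A,hash)→9400, (B,merge)→26440, (A,nl)→34120 …(+1); best=3096 via (A,nl_idx)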